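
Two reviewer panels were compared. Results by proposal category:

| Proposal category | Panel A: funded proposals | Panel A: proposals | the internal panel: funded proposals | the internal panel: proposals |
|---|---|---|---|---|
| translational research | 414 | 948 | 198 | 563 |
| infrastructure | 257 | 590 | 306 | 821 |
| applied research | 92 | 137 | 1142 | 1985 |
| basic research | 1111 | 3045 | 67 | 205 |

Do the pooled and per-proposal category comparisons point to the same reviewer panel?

Translational research: Panel A 414/948 = 43.7%, the internal panel 198/563 = 35.2% → Panel A
Infrastructure: Panel A 257/590 = 43.6%, the internal panel 306/821 = 37.3% → Panel A
Applied research: Panel A 92/137 = 67.2%, the internal panel 1142/1985 = 57.5% → Panel A
Basic research: Panel A 1111/3045 = 36.5%, the internal panel 67/205 = 32.7% → Panel A
Overall: Panel A 1874/4720 = 39.7%, the internal panel 1713/3574 = 47.9% → the internal panel
Panel A wins each proposal group but the internal panel wins overall — the comparison reverses. Panel A's proposals skew toward basic research, which has a lower base rate.

No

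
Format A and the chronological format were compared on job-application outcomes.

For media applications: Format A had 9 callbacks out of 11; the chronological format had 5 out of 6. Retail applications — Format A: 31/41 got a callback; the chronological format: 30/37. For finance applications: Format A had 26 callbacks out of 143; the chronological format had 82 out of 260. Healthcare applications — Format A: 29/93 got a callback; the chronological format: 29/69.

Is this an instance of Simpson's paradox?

No

Media: Format A 9/11 = 81.8%, the chronological format 5/6 = 83.3% → the chronological format
Retail: Format A 31/41 = 75.6%, the chronological format 30/37 = 81.1% → the chronological format
Finance: Format A 26/143 = 18.2%, the chronological format 82/260 = 31.5% → the chronological format
Healthcare: Format A 29/93 = 31.2%, the chronological format 29/69 = 42.0% → the chronological format
Overall: Format A 95/288 = 33.0%, the chronological format 146/372 = 39.2% → the chronological format
The chronological format wins overall and in every industry group — no reversal.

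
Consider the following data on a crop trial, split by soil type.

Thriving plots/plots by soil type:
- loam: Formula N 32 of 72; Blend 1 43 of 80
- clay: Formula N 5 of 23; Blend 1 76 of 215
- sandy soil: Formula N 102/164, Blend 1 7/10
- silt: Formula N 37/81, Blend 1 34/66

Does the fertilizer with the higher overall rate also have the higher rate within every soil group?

No

Loam: Formula N 32/72 = 44.4%, Blend 1 43/80 = 53.8% → Blend 1
Clay: Formula N 5/23 = 21.7%, Blend 1 76/215 = 35.3% → Blend 1
Sandy soil: Formula N 102/164 = 62.2%, Blend 1 7/10 = 70.0% → Blend 1
Silt: Formula N 37/81 = 45.7%, Blend 1 34/66 = 51.5% → Blend 1
Overall: Formula N 176/340 = 51.8%, Blend 1 160/371 = 43.1% → Formula N
Blend 1 wins each soil group but Formula N wins overall — the comparison reverses. Blend 1's plots skew toward clay, which has a lower base rate.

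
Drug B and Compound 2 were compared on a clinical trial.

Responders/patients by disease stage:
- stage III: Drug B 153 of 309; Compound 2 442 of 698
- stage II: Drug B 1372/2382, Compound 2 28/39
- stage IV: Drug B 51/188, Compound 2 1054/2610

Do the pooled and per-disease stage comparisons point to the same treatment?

No

Stage III: Drug B 153/309 = 49.5%, Compound 2 442/698 = 63.3% → Compound 2
Stage II: Drug B 1372/2382 = 57.6%, Compound 2 28/39 = 71.8% → Compound 2
Stage IV: Drug B 51/188 = 27.1%, Compound 2 1054/2610 = 40.4% → Compound 2
Overall: Drug B 1576/2879 = 54.7%, Compound 2 1524/3347 = 45.5% → Drug B
Compound 2 wins each disease group but Drug B wins overall — the comparison reverses. Compound 2's patients skew toward stage IV, which has a lower base rate.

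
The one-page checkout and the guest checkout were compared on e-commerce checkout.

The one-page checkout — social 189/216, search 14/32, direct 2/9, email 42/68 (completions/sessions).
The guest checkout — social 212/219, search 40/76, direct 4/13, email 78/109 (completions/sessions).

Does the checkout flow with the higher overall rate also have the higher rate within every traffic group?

Social: the one-page checkout 189/216 = 87.5%, the guest checkout 212/219 = 96.8% → the guest checkout
Search: the one-page checkout 14/32 = 43.8%, the guest checkout 40/76 = 52.6% → the guest checkout
Direct: the one-page checkout 2/9 = 22.2%, the guest checkout 4/13 = 30.8% → the guest checkout
Email: the one-page checkout 42/68 = 61.8%, the guest checkout 78/109 = 71.6% → the guest checkout
Overall: the one-page checkout 247/325 = 76.0%, the guest checkout 334/417 = 80.1% → the guest checkout
The guest checkout wins overall and in every traffic group — no reversal.

Yes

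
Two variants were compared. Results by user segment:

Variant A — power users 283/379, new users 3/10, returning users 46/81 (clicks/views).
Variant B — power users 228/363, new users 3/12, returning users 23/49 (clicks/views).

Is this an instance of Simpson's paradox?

No

Power users: Variant A 283/379 = 74.7%, Variant B 228/363 = 62.8% → Variant A
New users: Variant A 3/10 = 30.0%, Variant B 3/12 = 25.0% → Variant A
Returning users: Variant A 46/81 = 56.8%, Variant B 23/49 = 46.9% → Variant A
Overall: Variant A 332/470 = 70.6%, Variant B 254/424 = 59.9% → Variant A
Variant A wins overall and in every user group — no reversal.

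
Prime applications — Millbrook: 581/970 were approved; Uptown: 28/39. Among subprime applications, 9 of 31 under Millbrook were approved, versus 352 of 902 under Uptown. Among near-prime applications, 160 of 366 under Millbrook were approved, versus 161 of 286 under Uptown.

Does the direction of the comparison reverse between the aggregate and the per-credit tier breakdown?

Prime: Millbrook 581/970 = 59.9%, Uptown 28/39 = 71.8% → Uptown
Subprime: Millbrook 9/31 = 29.0%, Uptown 352/902 = 39.0% → Uptown
Near-prime: Millbrook 160/366 = 43.7%, Uptown 161/286 = 56.3% → Uptown
Overall: Millbrook 750/1367 = 54.9%, Uptown 541/1227 = 44.1% → Millbrook
Uptown wins each credit group but Millbrook wins overall — the comparison reverses. Uptown's applications skew toward subprime, which has a lower base rate.

Yes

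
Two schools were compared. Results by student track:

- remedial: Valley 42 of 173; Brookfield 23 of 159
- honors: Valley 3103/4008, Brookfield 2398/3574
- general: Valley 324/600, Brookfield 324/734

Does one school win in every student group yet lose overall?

No

Remedial: Valley 42/173 = 24.3%, Brookfield 23/159 = 14.5% → Valley
Honors: Valley 3103/4008 = 77.4%, Brookfield 2398/3574 = 67.1% → Valley
General: Valley 324/600 = 54.0%, Brookfield 324/734 = 44.1% → Valley
Overall: Valley 3469/4781 = 72.6%, Brookfield 2745/4467 = 61.5% → Valley
Valley wins overall and in every student group — no reversal.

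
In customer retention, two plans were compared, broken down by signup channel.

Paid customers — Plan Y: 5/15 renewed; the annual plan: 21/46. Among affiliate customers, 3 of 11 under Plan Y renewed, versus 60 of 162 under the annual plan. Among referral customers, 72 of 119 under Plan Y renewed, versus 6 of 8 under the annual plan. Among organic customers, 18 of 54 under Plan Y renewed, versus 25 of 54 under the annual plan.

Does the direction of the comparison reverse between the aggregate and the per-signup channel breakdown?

Yes

Paid: Plan Y 5/15 = 33.3%, the annual plan 21/46 = 45.7% → the annual plan
Affiliate: Plan Y 3/11 = 27.3%, the annual plan 60/162 = 37.0% → the annual plan
Referral: Plan Y 72/119 = 60.5%, the annual plan 6/8 = 75.0% → the annual plan
Organic: Plan Y 18/54 = 33.3%, the annual plan 25/54 = 46.3% → the annual plan
Overall: Plan Y 98/199 = 49.2%, the annual plan 112/270 = 41.5% → Plan Y
The annual plan wins each signup group but Plan Y wins overall — the comparison reverses. The annual plan's customers skew toward affiliate, which has a lower base rate.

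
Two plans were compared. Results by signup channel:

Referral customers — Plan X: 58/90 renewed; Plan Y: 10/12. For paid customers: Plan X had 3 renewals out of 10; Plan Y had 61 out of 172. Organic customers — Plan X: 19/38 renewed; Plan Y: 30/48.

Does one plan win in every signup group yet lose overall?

Referral: Plan X 58/90 = 64.4%, Plan Y 10/12 = 83.3% → Plan Y
Paid: Plan X 3/10 = 30.0%, Plan Y 61/172 = 35.5% → Plan Y
Organic: Plan X 19/38 = 50.0%, Plan Y 30/48 = 62.5% → Plan Y
Overall: Plan X 80/138 = 58.0%, Plan Y 101/232 = 43.5% → Plan X
Plan Y wins each signup group but Plan X wins overall — the comparison reverses. Plan Y's customers skew toward paid, which has a lower base rate.

Yes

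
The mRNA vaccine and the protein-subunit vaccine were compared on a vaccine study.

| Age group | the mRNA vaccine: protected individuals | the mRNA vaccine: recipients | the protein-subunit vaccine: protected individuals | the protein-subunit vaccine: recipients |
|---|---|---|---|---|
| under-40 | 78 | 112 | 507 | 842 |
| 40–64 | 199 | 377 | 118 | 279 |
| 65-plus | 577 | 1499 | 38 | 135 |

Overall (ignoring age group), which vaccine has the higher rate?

the protein-subunit vaccine

Under-40: the mRNA vaccine 78/112 = 69.6%, the protein-subunit vaccine 507/842 = 60.2% → the mRNA vaccine
40–64: the mRNA vaccine 199/377 = 52.8%, the protein-subunit vaccine 118/279 = 42.3% → the mRNA vaccine
65-plus: the mRNA vaccine 577/1499 = 38.5%, the protein-subunit vaccine 38/135 = 28.1% → the mRNA vaccine
Overall: the mRNA vaccine 854/1988 = 43.0%, the protein-subunit vaccine 663/1256 = 52.8% → the protein-subunit vaccine
(The mRNA vaccine wins every age group but the protein-subunit vaccine wins overall — the mRNA vaccine's recipients skew toward the low-rate 65-plus group.)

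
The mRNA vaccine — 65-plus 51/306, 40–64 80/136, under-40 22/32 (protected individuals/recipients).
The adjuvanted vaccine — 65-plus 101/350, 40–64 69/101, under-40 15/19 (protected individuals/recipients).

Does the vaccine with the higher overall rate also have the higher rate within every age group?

65-plus: the mRNA vaccine 51/306 = 16.7%, the adjuvanted vaccine 101/350 = 28.9% → the adjuvanted vaccine
40–64: the mRNA vaccine 80/136 = 58.8%, the adjuvanted vaccine 69/101 = 68.3% → the adjuvanted vaccine
Under-40: the mRNA vaccine 22/32 = 68.8%, the adjuvanted vaccine 15/19 = 78.9% → the adjuvanted vaccine
Overall: the mRNA vaccine 153/474 = 32.3%, the adjuvanted vaccine 185/470 = 39.4% → the adjuvanted vaccine
The adjuvanted vaccine wins overall and in every age group — no reversal.

Yes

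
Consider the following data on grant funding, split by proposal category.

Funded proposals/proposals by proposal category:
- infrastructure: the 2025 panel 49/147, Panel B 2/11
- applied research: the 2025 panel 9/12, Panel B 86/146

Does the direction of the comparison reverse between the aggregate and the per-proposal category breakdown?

Yes

Infrastructure: the 2025 panel 49/147 = 33.3%, Panel B 2/11 = 18.2% → the 2025 panel
Applied research: the 2025 panel 9/12 = 75.0%, Panel B 86/146 = 58.9% → the 2025 panel
Overall: the 2025 panel 58/159 = 36.5%, Panel B 88/157 = 56.1% → Panel B
The 2025 panel wins each proposal group but Panel B wins overall — the comparison reverses. The 2025 panel's proposals skew toward infrastructure, which has a lower base rate.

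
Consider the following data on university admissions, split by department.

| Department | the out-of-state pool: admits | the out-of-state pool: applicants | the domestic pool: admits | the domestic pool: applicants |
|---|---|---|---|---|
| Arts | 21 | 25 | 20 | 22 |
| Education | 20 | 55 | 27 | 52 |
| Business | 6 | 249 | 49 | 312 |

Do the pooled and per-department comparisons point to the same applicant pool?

Yes

Arts: the out-of-state pool 21/25 = 84.0%, the domestic pool 20/22 = 90.9% → the domestic pool
Education: the out-of-state pool 20/55 = 36.4%, the domestic pool 27/52 = 51.9% → the domestic pool
Business: the out-of-state pool 6/249 = 2.4%, the domestic pool 49/312 = 15.7% → the domestic pool
Overall: the out-of-state pool 47/329 = 14.3%, the domestic pool 96/386 = 24.9% → the domestic pool
The domestic pool wins overall and in every department group — no reversal.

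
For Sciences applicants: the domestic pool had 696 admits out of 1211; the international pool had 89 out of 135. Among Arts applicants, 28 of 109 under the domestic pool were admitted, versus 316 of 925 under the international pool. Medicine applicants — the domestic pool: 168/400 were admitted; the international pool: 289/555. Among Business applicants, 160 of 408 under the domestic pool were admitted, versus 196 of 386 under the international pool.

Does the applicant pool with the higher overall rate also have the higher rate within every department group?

No

Sciences: the domestic pool 696/1211 = 57.5%, the international pool 89/135 = 65.9% → the international pool
Arts: the domestic pool 28/109 = 25.7%, the international pool 316/925 = 34.2% → the international pool
Medicine: the domestic pool 168/400 = 42.0%, the international pool 289/555 = 52.1% → the international pool
Business: the domestic pool 160/408 = 39.2%, the international pool 196/386 = 50.8% → the international pool
Overall: the domestic pool 1052/2128 = 49.4%, the international pool 890/2001 = 44.5% → the domestic pool
The international pool wins each department group but the domestic pool wins overall — the comparison reverses. The international pool's applicants skew toward Arts, which has a lower base rate.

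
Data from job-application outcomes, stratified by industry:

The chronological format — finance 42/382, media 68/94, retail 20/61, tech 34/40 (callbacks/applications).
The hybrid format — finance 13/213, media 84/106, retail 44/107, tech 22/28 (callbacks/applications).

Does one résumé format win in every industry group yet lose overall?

Finance: the chronological format 42/382 = 11.0%, the hybrid format 13/213 = 6.1% → the chronological format
Media: the chronological format 68/94 = 72.3%, the hybrid format 84/106 = 79.2% → the hybrid format
Retail: the chronological format 20/61 = 32.8%, the hybrid format 44/107 = 41.1% → the hybrid format
Tech: the chronological format 34/40 = 85.0%, the hybrid format 22/28 = 78.6% → the chronological format
Overall: the chronological format 164/577 = 28.4%, the hybrid format 163/454 = 35.9% → the hybrid format
Neither sweeps: the chronological format wins 2 of 4 groups, the hybrid format wins 2. The hybrid format wins overall but not every group — no Simpson reversal.

No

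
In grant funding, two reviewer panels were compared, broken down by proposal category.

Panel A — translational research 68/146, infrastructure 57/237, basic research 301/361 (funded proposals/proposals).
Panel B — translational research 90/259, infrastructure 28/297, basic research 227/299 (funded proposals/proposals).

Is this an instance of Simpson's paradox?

No

Translational research: Panel A 68/146 = 46.6%, Panel B 90/259 = 34.7% → Panel A
Infrastructure: Panel A 57/237 = 24.1%, Panel B 28/297 = 9.4% → Panel A
Basic research: Panel A 301/361 = 83.4%, Panel B 227/299 = 75.9% → Panel A
Overall: Panel A 426/744 = 57.3%, Panel B 345/855 = 40.4% → Panel A
Panel A wins overall and in every proposal group — no reversal.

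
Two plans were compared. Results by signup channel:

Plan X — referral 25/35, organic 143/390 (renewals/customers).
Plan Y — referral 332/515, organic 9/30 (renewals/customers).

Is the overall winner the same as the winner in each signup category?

No

Referral: Plan X 25/35 = 71.4%, Plan Y 332/515 = 64.5% → Plan X
Organic: Plan X 143/390 = 36.7%, Plan Y 9/30 = 30.0% → Plan X
Overall: Plan X 168/425 = 39.5%, Plan Y 341/545 = 62.6% → Plan Y
Plan X wins each signup group but Plan Y wins overall — the comparison reverses. Plan X's customers skew toward organic, which has a lower base rate.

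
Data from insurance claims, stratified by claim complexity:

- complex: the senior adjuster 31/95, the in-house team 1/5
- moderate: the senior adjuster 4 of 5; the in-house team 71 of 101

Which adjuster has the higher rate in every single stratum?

the senior adjuster

Complex: the senior adjuster 31/95 = 32.6%, the in-house team 1/5 = 20.0% → the senior adjuster
Moderate: the senior adjuster 4/5 = 80.0%, the in-house team 71/101 = 70.3% → the senior adjuster
The senior adjuster has the higher rate in both groups.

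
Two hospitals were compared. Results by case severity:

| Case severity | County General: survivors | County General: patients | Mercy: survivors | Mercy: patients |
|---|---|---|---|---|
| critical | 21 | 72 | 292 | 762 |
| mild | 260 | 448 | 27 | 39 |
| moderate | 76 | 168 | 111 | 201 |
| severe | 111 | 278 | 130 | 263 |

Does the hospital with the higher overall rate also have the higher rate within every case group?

No

Critical: County General 21/72 = 29.2%, Mercy 292/762 = 38.3% → Mercy
Mild: County General 260/448 = 58.0%, Mercy 27/39 = 69.2% → Mercy
Moderate: County General 76/168 = 45.2%, Mercy 111/201 = 55.2% → Mercy
Severe: County General 111/278 = 39.9%, Mercy 130/263 = 49.4% → Mercy
Overall: County General 468/966 = 48.4%, Mercy 560/1265 = 44.3% → County General
Mercy wins each case group but County General wins overall — the comparison reverses. Mercy's patients skew toward critical, which has a lower base rate.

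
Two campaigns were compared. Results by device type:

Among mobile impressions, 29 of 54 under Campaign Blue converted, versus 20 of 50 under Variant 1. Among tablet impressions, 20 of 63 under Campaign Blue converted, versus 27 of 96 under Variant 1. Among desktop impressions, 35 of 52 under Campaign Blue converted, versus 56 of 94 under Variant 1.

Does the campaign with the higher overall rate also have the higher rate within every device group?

Yes

Mobile: Campaign Blue 29/54 = 53.7%, Variant 1 20/50 = 40.0% → Campaign Blue
Tablet: Campaign Blue 20/63 = 31.7%, Variant 1 27/96 = 28.1% → Campaign Blue
Desktop: Campaign Blue 35/52 = 67.3%, Variant 1 56/94 = 59.6% → Campaign Blue
Overall: Campaign Blue 84/169 = 49.7%, Variant 1 103/240 = 42.9% → Campaign Blue
Campaign Blue wins overall and in every device group — no reversal.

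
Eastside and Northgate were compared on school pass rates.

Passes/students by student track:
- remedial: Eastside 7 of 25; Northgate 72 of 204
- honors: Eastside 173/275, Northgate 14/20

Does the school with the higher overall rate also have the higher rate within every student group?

Remedial: Eastside 7/25 = 28.0%, Northgate 72/204 = 35.3% → Northgate
Honors: Eastside 173/275 = 62.9%, Northgate 14/20 = 70.0% → Northgate
Overall: Eastside 180/300 = 60.0%, Northgate 86/224 = 38.4% → Eastside
Northgate wins each student group but Eastside wins overall — the comparison reverses. Northgate's students skew toward remedial, which has a lower base rate.

No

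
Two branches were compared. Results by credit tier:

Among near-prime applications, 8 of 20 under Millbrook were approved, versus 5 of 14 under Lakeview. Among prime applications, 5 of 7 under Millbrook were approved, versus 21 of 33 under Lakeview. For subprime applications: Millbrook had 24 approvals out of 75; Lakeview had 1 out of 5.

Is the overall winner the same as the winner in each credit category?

Near-prime: Millbrook 8/20 = 40.0%, Lakeview 5/14 = 35.7% → Millbrook
Prime: Millbrook 5/7 = 71.4%, Lakeview 21/33 = 63.6% → Millbrook
Subprime: Millbrook 24/75 = 32.0%, Lakeview 1/5 = 20.0% → Millbrook
Overall: Millbrook 37/102 = 36.3%, Lakeview 27/52 = 51.9% → Lakeview
Millbrook wins each credit group but Lakeview wins overall — the comparison reverses. Millbrook's applications skew toward subprime, which has a lower base rate.

No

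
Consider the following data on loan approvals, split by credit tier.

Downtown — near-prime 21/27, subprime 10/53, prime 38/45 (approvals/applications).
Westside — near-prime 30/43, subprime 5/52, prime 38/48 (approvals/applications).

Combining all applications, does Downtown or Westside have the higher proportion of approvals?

Downtown

Near-prime: Downtown 21/27 = 77.8%, Westside 30/43 = 69.8% → Downtown
Subprime: Downtown 10/53 = 18.9%, Westside 5/52 = 9.6% → Downtown
Prime: Downtown 38/45 = 84.4%, Westside 38/48 = 79.2% → Downtown
Overall: Downtown 69/125 = 55.2%, Westside 73/143 = 51.0% → Downtown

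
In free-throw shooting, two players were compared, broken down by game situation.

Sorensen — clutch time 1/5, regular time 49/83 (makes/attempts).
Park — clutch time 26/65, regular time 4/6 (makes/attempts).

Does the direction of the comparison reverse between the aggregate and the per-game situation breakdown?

Yes

Clutch time: Sorensen 1/5 = 20.0%, Park 26/65 = 40.0% → Park
Regular time: Sorensen 49/83 = 59.0%, Park 4/6 = 66.7% → Park
Overall: Sorensen 50/88 = 56.8%, Park 30/71 = 42.3% → Sorensen
Park wins each game group but Sorensen wins overall — the comparison reverses. Park's attempts skew toward clutch time, which has a lower base rate.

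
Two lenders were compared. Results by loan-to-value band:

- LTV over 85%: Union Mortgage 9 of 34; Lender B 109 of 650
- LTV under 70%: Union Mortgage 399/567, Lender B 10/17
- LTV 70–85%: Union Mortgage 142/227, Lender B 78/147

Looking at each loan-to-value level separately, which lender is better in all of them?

LTV over 85%: Union Mortgage 9/34 = 26.5%, Lender B 109/650 = 16.8% → Union Mortgage
LTV under 70%: Union Mortgage 399/567 = 70.4%, Lender B 10/17 = 58.8% → Union Mortgage
LTV 70–85%: Union Mortgage 142/227 = 62.6%, Lender B 78/147 = 53.1% → Union Mortgage
Union Mortgage has the higher rate in all 3 groups.

Union Mortgage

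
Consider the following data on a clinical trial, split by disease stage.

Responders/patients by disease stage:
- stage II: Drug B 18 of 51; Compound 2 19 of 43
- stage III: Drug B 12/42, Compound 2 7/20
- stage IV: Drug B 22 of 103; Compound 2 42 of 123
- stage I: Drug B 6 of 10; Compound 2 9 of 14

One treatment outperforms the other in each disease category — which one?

Compound 2

Stage II: Drug B 18/51 = 35.3%, Compound 2 19/43 = 44.2% → Compound 2
Stage III: Drug B 12/42 = 28.6%, Compound 2 7/20 = 35.0% → Compound 2
Stage IV: Drug B 22/103 = 21.4%, Compound 2 42/123 = 34.1% → Compound 2
Stage I: Drug B 6/10 = 60.0%, Compound 2 9/14 = 64.3% → Compound 2
Compound 2 has the higher rate in all 4 groups.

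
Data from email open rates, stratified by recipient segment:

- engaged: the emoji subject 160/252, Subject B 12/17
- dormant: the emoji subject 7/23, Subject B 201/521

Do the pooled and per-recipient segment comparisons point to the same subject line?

No

Engaged: the emoji subject 160/252 = 63.5%, Subject B 12/17 = 70.6% → Subject B
Dormant: the emoji subject 7/23 = 30.4%, Subject B 201/521 = 38.6% → Subject B
Overall: the emoji subject 167/275 = 60.7%, Subject B 213/538 = 39.6% → the emoji subject
Subject B wins each recipient group but the emoji subject wins overall — the comparison reverses. Subject B's sends skew toward dormant, which has a lower base rate.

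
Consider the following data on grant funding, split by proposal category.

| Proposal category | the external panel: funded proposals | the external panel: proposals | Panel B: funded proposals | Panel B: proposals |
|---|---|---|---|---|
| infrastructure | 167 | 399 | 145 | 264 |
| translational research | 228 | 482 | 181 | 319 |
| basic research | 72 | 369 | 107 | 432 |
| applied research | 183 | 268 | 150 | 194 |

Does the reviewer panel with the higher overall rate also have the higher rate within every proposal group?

Yes

Infrastructure: the external panel 167/399 = 41.9%, Panel B 145/264 = 54.9% → Panel B
Translational research: the external panel 228/482 = 47.3%, Panel B 181/319 = 56.7% → Panel B
Basic research: the external panel 72/369 = 19.5%, Panel B 107/432 = 24.8% → Panel B
Applied research: the external panel 183/268 = 68.3%, Panel B 150/194 = 77.3% → Panel B
Overall: the external panel 650/1518 = 42.8%, Panel B 583/1209 = 48.2% → Panel B
Panel B wins overall and in every proposal group — no reversal.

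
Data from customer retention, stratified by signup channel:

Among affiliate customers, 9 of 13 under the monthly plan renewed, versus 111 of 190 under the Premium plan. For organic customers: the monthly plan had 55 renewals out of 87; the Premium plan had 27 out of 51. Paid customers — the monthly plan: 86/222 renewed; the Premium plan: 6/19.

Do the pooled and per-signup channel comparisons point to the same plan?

Affiliate: the monthly plan 9/13 = 69.2%, the Premium plan 111/190 = 58.4% → the monthly plan
Organic: the monthly plan 55/87 = 63.2%, the Premium plan 27/51 = 52.9% → the monthly plan
Paid: the monthly plan 86/222 = 38.7%, the Premium plan 6/19 = 31.6% → the monthly plan
Overall: the monthly plan 150/322 = 46.6%, the Premium plan 144/260 = 55.4% → the Premium plan
The monthly plan wins each signup group but the Premium plan wins overall — the comparison reverses. The monthly plan's customers skew toward paid, which has a lower base rate.

No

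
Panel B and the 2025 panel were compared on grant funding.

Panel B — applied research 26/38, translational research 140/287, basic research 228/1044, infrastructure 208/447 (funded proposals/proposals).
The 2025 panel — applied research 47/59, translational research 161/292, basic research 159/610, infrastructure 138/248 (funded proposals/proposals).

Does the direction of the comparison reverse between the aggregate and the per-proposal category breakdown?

Applied research: Panel B 26/38 = 68.4%, the 2025 panel 47/59 = 79.7% → the 2025 panel
Translational research: Panel B 140/287 = 48.8%, the 2025 panel 161/292 = 55.1% → the 2025 panel
Basic research: Panel B 228/1044 = 21.8%, the 2025 panel 159/610 = 26.1% → the 2025 panel
Infrastructure: Panel B 208/447 = 46.5%, the 2025 panel 138/248 = 55.6% → the 2025 panel
Overall: Panel B 602/1816 = 33.1%, the 2025 panel 505/1209 = 41.8% → the 2025 panel
The 2025 panel wins overall and in every proposal group — no reversal.

No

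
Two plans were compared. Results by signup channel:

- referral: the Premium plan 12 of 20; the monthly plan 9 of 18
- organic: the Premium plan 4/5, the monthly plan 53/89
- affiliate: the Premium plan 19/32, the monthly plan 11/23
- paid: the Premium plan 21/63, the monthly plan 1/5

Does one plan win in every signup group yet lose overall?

Yes

Referral: the Premium plan 12/20 = 60.0%, the monthly plan 9/18 = 50.0% → the Premium plan
Organic: the Premium plan 4/5 = 80.0%, the monthly plan 53/89 = 59.6% → the Premium plan
Affiliate: the Premium plan 19/32 = 59.4%, the monthly plan 11/23 = 47.8% → the Premium plan
Paid: the Premium plan 21/63 = 33.3%, the monthly plan 1/5 = 20.0% → the Premium plan
Overall: the Premium plan 56/120 = 46.7%, the monthly plan 74/135 = 54.8% → the monthly plan
The Premium plan wins each signup group but the monthly plan wins overall — the comparison reverses. The Premium plan's customers skew toward paid, which has a lower base rate.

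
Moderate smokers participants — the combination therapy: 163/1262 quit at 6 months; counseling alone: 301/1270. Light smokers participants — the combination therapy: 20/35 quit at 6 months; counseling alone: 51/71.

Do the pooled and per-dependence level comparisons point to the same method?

Moderate smokers: the combination therapy 163/1262 = 12.9%, counseling alone 301/1270 = 23.7% → counseling alone
Light smokers: the combination therapy 20/35 = 57.1%, counseling alone 51/71 = 71.8% → counseling alone
Overall: the combination therapy 183/1297 = 14.1%, counseling alone 352/1341 = 26.2% → counseling alone
Counseling alone wins overall and in every dependence group — no reversal.

Yes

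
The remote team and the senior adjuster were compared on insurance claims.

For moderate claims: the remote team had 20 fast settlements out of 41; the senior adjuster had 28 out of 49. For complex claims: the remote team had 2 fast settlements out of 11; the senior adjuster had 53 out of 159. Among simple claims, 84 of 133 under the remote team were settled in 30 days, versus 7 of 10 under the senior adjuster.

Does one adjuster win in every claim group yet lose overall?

Moderate: the remote team 20/41 = 48.8%, the senior adjuster 28/49 = 57.1% → the senior adjuster
Complex: the remote team 2/11 = 18.2%, the senior adjuster 53/159 = 33.3% → the senior adjuster
Simple: the remote team 84/133 = 63.2%, the senior adjuster 7/10 = 70.0% → the senior adjuster
Overall: the remote team 106/185 = 57.3%, the senior adjuster 88/218 = 40.4% → the remote team
The senior adjuster wins each claim group but the remote team wins overall — the comparison reverses. The senior adjuster's claims skew toward complex, which has a lower base rate.

Yes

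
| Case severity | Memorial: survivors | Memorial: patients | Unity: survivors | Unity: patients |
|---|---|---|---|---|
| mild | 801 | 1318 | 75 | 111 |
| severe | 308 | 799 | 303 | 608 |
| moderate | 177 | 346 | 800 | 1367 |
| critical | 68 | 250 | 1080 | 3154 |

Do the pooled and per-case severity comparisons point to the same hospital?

Mild: Memorial 801/1318 = 60.8%, Unity 75/111 = 67.6% → Unity
Severe: Memorial 308/799 = 38.5%, Unity 303/608 = 49.8% → Unity
Moderate: Memorial 177/346 = 51.2%, Unity 800/1367 = 58.5% → Unity
Critical: Memorial 68/250 = 27.2%, Unity 1080/3154 = 34.2% → Unity
Overall: Memorial 1354/2713 = 49.9%, Unity 2258/5240 = 43.1% → Memorial
Unity wins each case group but Memorial wins overall — the comparison reverses. Unity's patients skew toward critical, which has a lower base rate.

No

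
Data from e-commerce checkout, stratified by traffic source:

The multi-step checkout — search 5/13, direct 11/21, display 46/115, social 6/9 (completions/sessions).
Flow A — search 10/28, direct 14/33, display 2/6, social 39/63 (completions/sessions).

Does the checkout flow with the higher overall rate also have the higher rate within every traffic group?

No

Search: the multi-step checkout 5/13 = 38.5%, Flow A 10/28 = 35.7% → the multi-step checkout
Direct: the multi-step checkout 11/21 = 52.4%, Flow A 14/33 = 42.4% → the multi-step checkout
Display: the multi-step checkout 46/115 = 40.0%, Flow A 2/6 = 33.3% → the multi-step checkout
Social: the multi-step checkout 6/9 = 66.7%, Flow A 39/63 = 61.9% → the multi-step checkout
Overall: the multi-step checkout 68/158 = 43.0%, Flow A 65/130 = 50.0% → Flow A
The multi-step checkout wins each traffic group but Flow A wins overall — the comparison reverses. The multi-step checkout's sessions skew toward display, which has a lower base rate.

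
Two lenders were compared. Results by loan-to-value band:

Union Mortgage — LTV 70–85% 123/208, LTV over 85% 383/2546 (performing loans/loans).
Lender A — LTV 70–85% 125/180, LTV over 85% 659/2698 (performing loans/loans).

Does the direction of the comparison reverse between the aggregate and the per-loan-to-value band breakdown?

No

LTV 70–85%: Union Mortgage 123/208 = 59.1%, Lender A 125/180 = 69.4% → Lender A
LTV over 85%: Union Mortgage 383/2546 = 15.0%, Lender A 659/2698 = 24.4% → Lender A
Overall: Union Mortgage 506/2754 = 18.4%, Lender A 784/2878 = 27.2% → Lender A
Lender A wins overall and in every loan-to-value group — no reversal.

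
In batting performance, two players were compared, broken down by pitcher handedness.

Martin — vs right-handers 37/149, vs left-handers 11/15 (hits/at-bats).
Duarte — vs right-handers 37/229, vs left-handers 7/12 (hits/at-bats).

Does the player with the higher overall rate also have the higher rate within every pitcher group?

Yes

Vs right-handers: Martin 37/149 = 24.8%, Duarte 37/229 = 16.2% → Martin
Vs left-handers: Martin 11/15 = 73.3%, Duarte 7/12 = 58.3% → Martin
Overall: Martin 48/164 = 29.3%, Duarte 44/241 = 18.3% → Martin
Martin wins overall and in every pitcher group — no reversal.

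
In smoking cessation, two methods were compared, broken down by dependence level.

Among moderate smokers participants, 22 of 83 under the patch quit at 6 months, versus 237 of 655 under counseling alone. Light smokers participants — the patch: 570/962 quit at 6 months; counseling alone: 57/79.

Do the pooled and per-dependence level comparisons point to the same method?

Moderate smokers: the patch 22/83 = 26.5%, counseling alone 237/655 = 36.2% → counseling alone
Light smokers: the patch 570/962 = 59.3%, counseling alone 57/79 = 72.2% → counseling alone
Overall: the patch 592/1045 = 56.7%, counseling alone 294/734 = 40.1% → the patch
Counseling alone wins each dependence group but the patch wins overall — the comparison reverses. Counseling alone's participants skew toward moderate smokers, which has a lower base rate.

No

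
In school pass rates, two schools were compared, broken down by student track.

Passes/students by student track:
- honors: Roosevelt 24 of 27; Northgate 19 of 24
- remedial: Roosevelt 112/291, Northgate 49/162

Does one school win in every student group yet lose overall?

No

Honors: Roosevelt 24/27 = 88.9%, Northgate 19/24 = 79.2% → Roosevelt
Remedial: Roosevelt 112/291 = 38.5%, Northgate 49/162 = 30.2% → Roosevelt
Overall: Roosevelt 136/318 = 42.8%, Northgate 68/186 = 36.6% → Roosevelt
Roosevelt wins overall and in every student group — no reversal.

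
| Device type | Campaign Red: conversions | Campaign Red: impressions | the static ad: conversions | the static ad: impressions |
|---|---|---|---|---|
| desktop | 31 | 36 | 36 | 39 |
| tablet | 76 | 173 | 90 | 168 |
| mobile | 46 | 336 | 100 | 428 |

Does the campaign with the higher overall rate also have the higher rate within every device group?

Desktop: Campaign Red 31/36 = 86.1%, the static ad 36/39 = 92.3% → the static ad
Tablet: Campaign Red 76/173 = 43.9%, the static ad 90/168 = 53.6% → the static ad
Mobile: Campaign Red 46/336 = 13.7%, the static ad 100/428 = 23.4% → the static ad
Overall: Campaign Red 153/545 = 28.1%, the static ad 226/635 = 35.6% → the static ad
The static ad wins overall and in every device group — no reversal.

Yes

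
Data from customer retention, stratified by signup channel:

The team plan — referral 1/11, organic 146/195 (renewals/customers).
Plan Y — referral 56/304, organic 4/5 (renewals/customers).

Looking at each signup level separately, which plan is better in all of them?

Plan Y

Referral: the team plan 1/11 = 9.1%, Plan Y 56/304 = 18.4% → Plan Y
Organic: the team plan 146/195 = 74.9%, Plan Y 4/5 = 80.0% → Plan Y
Plan Y has the higher rate in both groups.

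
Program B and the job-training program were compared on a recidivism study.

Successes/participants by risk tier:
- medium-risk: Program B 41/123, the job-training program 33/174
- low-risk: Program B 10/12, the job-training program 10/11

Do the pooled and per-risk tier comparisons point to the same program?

Medium-risk: Program B 41/123 = 33.3%, the job-training program 33/174 = 19.0% → Program B
Low-risk: Program B 10/12 = 83.3%, the job-training program 10/11 = 90.9% → the job-training program
Overall: Program B 51/135 = 37.8%, the job-training program 43/185 = 23.2% → Program B
Neither sweeps: Program B wins 1 of 2 groups, the job-training program wins 1. Program B wins overall but not every group — no Simpson reversal.

No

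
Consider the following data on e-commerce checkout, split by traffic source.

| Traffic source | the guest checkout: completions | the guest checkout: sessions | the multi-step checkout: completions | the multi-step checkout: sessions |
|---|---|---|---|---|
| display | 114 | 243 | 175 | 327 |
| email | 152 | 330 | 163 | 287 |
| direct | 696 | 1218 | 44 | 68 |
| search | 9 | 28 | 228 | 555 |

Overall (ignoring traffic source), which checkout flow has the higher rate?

Display: the guest checkout 114/243 = 46.9%, the multi-step checkout 175/327 = 53.5% → the multi-step checkout
Email: the guest checkout 152/330 = 46.1%, the multi-step checkout 163/287 = 56.8% → the multi-step checkout
Direct: the guest checkout 696/1218 = 57.1%, the multi-step checkout 44/68 = 64.7% → the multi-step checkout
Search: the guest checkout 9/28 = 32.1%, the multi-step checkout 228/555 = 41.1% → the multi-step checkout
Overall: the guest checkout 971/1819 = 53.4%, the multi-step checkout 610/1237 = 49.3% → the guest checkout
(The multi-step checkout wins every traffic group but the guest checkout wins overall — the multi-step checkout's sessions skew toward the low-rate search group.)

the guest checkout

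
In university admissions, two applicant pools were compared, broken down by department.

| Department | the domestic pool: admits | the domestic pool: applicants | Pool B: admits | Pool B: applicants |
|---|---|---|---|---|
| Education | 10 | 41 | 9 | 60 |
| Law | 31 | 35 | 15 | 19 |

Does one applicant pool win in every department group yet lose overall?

Education: the domestic pool 10/41 = 24.4%, Pool B 9/60 = 15.0% → the domestic pool
Law: the domestic pool 31/35 = 88.6%, Pool B 15/19 = 78.9% → the domestic pool
Overall: the domestic pool 41/76 = 53.9%, Pool B 24/79 = 30.4% → the domestic pool
The domestic pool wins overall and in every department group — no reversal.

No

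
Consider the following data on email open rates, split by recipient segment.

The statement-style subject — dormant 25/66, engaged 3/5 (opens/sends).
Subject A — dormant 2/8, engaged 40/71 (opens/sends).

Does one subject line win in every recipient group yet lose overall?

Dormant: the statement-style subject 25/66 = 37.9%, Subject A 2/8 = 25.0% → the statement-style subject
Engaged: the statement-style subject 3/5 = 60.0%, Subject A 40/71 = 56.3% → the statement-style subject
Overall: the statement-style subject 28/71 = 39.4%, Subject A 42/79 = 53.2% → Subject A
The statement-style subject wins each recipient group but Subject A wins overall — the comparison reverses. The statement-style subject's sends skew toward dormant, which has a lower base rate.

Yes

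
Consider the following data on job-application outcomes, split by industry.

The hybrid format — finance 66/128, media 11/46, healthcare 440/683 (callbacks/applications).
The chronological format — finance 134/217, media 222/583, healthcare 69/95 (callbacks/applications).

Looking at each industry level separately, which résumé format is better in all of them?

Finance: the hybrid format 66/128 = 51.6%, the chronological format 134/217 = 61.8% → the chronological format
Media: the hybrid format 11/46 = 23.9%, the chronological format 222/583 = 38.1% → the chronological format
Healthcare: the hybrid format 440/683 = 64.4%, the chronological format 69/95 = 72.6% → the chronological format
The chronological format has the higher rate in all 3 groups.

the chronological format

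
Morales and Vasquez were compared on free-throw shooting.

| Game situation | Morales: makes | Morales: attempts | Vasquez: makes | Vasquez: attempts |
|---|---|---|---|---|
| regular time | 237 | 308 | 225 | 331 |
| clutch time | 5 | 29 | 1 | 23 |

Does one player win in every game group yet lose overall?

Regular time: Morales 237/308 = 76.9%, Vasquez 225/331 = 68.0% → Morales
Clutch time: Morales 5/29 = 17.2%, Vasquez 1/23 = 4.3% → Morales
Overall: Morales 242/337 = 71.8%, Vasquez 226/354 = 63.8% → Morales
Morales wins overall and in every game group — no reversal.

No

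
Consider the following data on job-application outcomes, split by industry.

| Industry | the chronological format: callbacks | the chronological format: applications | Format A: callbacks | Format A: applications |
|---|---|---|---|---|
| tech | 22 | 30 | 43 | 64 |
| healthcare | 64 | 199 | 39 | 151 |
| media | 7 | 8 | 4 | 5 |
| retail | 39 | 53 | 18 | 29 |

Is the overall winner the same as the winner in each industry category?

Tech: the chronological format 22/30 = 73.3%, Format A 43/64 = 67.2% → the chronological format
Healthcare: the chronological format 64/199 = 32.2%, Format A 39/151 = 25.8% → the chronological format
Media: the chronological format 7/8 = 87.5%, Format A 4/5 = 80.0% → the chronological format
Retail: the chronological format 39/53 = 73.6%, Format A 18/29 = 62.1% → the chronological format
Overall: the chronological format 132/290 = 45.5%, Format A 104/249 = 41.8% → the chronological format
The chronological format wins overall and in every industry group — no reversal.

Yes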